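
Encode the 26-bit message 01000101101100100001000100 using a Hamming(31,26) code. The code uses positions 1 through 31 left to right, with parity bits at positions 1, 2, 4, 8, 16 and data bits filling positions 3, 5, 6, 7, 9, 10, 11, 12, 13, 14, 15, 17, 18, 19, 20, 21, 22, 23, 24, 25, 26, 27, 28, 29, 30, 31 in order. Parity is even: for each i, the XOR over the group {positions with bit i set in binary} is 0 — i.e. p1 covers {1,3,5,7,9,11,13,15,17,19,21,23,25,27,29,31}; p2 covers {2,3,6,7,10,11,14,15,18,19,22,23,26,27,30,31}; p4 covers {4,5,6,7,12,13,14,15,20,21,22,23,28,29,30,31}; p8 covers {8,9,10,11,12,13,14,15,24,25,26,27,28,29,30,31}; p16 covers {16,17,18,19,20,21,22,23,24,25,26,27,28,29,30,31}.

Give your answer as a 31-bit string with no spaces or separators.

0000100001011010100100001000100

Place data at non-parity positions: p1 p2 0 p4 1 0 0 p8 0 1 0 1 1 0 1 p16 1 0 0 1 0 0 0 0 1 0 0 0 1 0 0
p1 (pos 1,3,5,7,9,11,13,15,17,19,21,23,25,27,29,31): XOR of data positions = 0⊕1⊕0⊕0⊕0⊕1⊕1⊕1⊕0⊕0⊕0⊕1⊕0⊕1⊕0 = 0
p2 (pos 2,3,6,7,10,11,14,15,18,19,22,23,26,27,30,31): XOR of data positions = 0⊕0⊕0⊕1⊕0⊕0⊕1⊕0⊕0⊕0⊕0⊕0⊕0⊕0⊕0 = 0
p4 (pos 4,5,6,7,12,13,14,15,20,21,22,23,28,29,30,31): XOR of data positions = 1⊕0⊕0⊕1⊕1⊕0⊕1⊕1⊕0⊕0⊕0⊕0⊕1⊕0⊕0 = 0
p8 (pos 8,9,10,11,12,13,14,15,24,25,26,27,28,29,30,31): XOR of data positions = 0⊕1⊕0⊕1⊕1⊕0⊕1⊕0⊕1⊕0⊕0⊕0⊕1⊕0⊕0 = 0
p16 (pos 16,17,18,19,20,21,22,23,24,25,26,27,28,29,30,31): XOR of data positions = 1⊕0⊕0⊕1⊕0⊕0⊕0⊕0⊕1⊕0⊕0⊕0⊕1⊕0⊕0 = 0
Codeword: 0000100001011010100100001000100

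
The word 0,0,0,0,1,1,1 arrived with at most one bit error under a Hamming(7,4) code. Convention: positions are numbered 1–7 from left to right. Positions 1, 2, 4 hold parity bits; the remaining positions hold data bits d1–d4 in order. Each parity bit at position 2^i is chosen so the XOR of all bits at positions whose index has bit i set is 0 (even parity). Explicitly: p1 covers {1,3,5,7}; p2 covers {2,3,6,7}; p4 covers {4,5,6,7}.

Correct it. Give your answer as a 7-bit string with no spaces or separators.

s1 (pos 1,3,5,7): 0⊕0⊕1⊕1 = 0
s2 (pos 2,3,6,7): 0⊕0⊕1⊕1 = 0
s4 (pos 4,5,6,7): 0⊕1⊕1⊕1 = 1
Syndrome s4…s1 = 100 → error at position 4.
Flip position 4: 0000111 → 0001111

0001111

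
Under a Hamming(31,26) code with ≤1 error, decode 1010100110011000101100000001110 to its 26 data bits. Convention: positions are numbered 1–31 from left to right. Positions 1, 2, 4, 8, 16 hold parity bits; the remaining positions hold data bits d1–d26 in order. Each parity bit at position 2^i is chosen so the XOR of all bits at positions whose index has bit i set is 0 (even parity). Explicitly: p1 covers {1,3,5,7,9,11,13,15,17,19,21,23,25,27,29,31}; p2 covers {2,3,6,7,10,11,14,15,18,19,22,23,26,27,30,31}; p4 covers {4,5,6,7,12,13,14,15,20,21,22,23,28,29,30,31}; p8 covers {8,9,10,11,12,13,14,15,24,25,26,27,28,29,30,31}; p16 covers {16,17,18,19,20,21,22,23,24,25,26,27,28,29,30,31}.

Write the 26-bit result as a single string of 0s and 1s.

s1 (pos 1,3,5,7,9,11,13,15,17,19,21,23,25,27,29,31): 1⊕1⊕1⊕0⊕1⊕0⊕1⊕0⊕1⊕1⊕0⊕0⊕0⊕0⊕1⊕0 = 0
s2 (pos 2,3,6,7,10,11,14,15,18,19,22,23,26,27,30,31): 0⊕1⊕0⊕0⊕0⊕0⊕0⊕0⊕0⊕1⊕0⊕0⊕0⊕0⊕1⊕0 = 1
s4 (pos 4,5,6,7,12,13,14,15,20,21,22,23,28,29,30,31): 0⊕1⊕0⊕0⊕1⊕1⊕0⊕0⊕1⊕0⊕0⊕0⊕1⊕1⊕1⊕0 = 1
s8 (pos 8,9,10,11,12,13,14,15,24,25,26,27,28,29,30,31): 1⊕1⊕0⊕0⊕1⊕1⊕0⊕0⊕0⊕0⊕0⊕0⊕1⊕1⊕1⊕0 = 1
s16 (pos 16,17,18,19,20,21,22,23,24,25,26,27,28,29,30,31): 0⊕1⊕0⊕1⊕1⊕0⊕0⊕0⊕0⊕0⊕0⊕0⊕1⊕1⊕1⊕0 = 0
Syndrome s16…s1 = 01110 → error at position 14.
Flip position 14: 1010100110011000101100000001110 → 1010100110011100101100000001110
Read data bits from positions 3,5,6,7,9,10,11,12,13,14,15,17,18,19,20,21,22,23,24,25,26,27,28,29,30,31: 11001001110101100000001110

11001001110101100000001110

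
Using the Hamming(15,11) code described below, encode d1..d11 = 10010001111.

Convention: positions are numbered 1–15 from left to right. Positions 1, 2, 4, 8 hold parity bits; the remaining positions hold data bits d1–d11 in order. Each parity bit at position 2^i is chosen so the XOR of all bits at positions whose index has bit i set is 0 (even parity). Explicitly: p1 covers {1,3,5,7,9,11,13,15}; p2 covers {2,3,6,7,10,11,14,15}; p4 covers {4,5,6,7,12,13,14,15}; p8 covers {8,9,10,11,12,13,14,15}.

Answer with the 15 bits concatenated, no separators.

001100100001111

Place data at non-parity positions: p1 p2 1 p4 0 0 1 p8 0 0 0 1 1 1 1
p1 (pos 1,3,5,7,9,11,13,15): XOR of data positions = 1⊕0⊕1⊕0⊕0⊕1⊕1 = 0
p2 (pos 2,3,6,7,10,11,14,15): XOR of data positions = 1⊕0⊕1⊕0⊕0⊕1⊕1 = 0
p4 (pos 4,5,6,7,12,13,14,15): XOR of data positions = 0⊕0⊕1⊕1⊕1⊕1⊕1 = 1
p8 (pos 8,9,10,11,12,13,14,15): XOR of data positions = 0⊕0⊕0⊕1⊕1⊕1⊕1 = 0
Codeword: 001100100001111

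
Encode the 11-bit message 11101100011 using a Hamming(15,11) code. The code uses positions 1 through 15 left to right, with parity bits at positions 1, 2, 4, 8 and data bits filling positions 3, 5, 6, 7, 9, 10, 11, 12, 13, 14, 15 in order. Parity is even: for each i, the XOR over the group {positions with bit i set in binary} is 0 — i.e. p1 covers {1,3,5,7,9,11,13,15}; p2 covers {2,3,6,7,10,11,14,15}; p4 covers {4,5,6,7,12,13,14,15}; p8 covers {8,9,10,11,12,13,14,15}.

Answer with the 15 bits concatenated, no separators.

Place data at non-parity positions: p1 p2 1 p4 1 1 0 p8 1 1 0 0 0 1 1
p1 (pos 1,3,5,7,9,11,13,15): XOR of data positions = 1⊕1⊕0⊕1⊕0⊕0⊕1 = 0
p2 (pos 2,3,6,7,10,11,14,15): XOR of data positions = 1⊕1⊕0⊕1⊕0⊕1⊕1 = 1
p4 (pos 4,5,6,7,12,13,14,15): XOR of data positions = 1⊕1⊕0⊕0⊕0⊕1⊕1 = 0
p8 (pos 8,9,10,11,12,13,14,15): XOR of data positions = 1⊕1⊕0⊕0⊕0⊕1⊕1 = 0
Codeword: 011011001100011

011011001100011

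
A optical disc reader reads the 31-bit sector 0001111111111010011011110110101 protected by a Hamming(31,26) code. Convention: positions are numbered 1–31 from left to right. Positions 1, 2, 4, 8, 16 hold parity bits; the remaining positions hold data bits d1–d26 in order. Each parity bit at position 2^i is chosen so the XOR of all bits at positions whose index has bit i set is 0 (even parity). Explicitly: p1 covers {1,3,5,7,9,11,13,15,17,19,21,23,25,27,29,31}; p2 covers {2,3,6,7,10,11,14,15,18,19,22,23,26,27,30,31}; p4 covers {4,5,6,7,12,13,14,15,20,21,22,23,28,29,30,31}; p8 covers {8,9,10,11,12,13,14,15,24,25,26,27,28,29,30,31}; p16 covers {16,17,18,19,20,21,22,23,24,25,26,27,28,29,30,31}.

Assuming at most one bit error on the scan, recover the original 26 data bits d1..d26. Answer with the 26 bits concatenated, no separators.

s1 (pos 1,3,5,7,9,11,13,15,17,19,21,23,25,27,29,31): 0⊕0⊕1⊕1⊕1⊕1⊕1⊕1⊕0⊕1⊕1⊕1⊕0⊕1⊕1⊕1 = 0
s2 (pos 2,3,6,7,10,11,14,15,18,19,22,23,26,27,30,31): 0⊕0⊕1⊕1⊕1⊕1⊕0⊕1⊕1⊕1⊕1⊕1⊕1⊕1⊕0⊕1 = 0
s4 (pos 4,5,6,7,12,13,14,15,20,21,22,23,28,29,30,31): 1⊕1⊕1⊕1⊕1⊕1⊕0⊕1⊕0⊕1⊕1⊕1⊕0⊕1⊕0⊕1 = 0
s8 (pos 8,9,10,11,12,13,14,15,24,25,26,27,28,29,30,31): 1⊕1⊕1⊕1⊕1⊕1⊕0⊕1⊕1⊕0⊕1⊕1⊕0⊕1⊕0⊕1 = 0
s16 (pos 16,17,18,19,20,21,22,23,24,25,26,27,28,29,30,31): 0⊕0⊕1⊕1⊕0⊕1⊕1⊕1⊕1⊕0⊕1⊕1⊕0⊕1⊕0⊕1 = 0
Syndrome s16…s1 = 00000 → no error.
Read data bits from positions 3,5,6,7,9,10,11,12,13,14,15,17,18,19,20,21,22,23,24,25,26,27,28,29,30,31: 01111111101011011110110101

01111111101011011110110101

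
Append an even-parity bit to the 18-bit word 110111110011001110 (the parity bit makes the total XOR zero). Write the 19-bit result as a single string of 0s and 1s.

1101111100110011100

XOR of the 18 data bits: 1⊕1⊕0⊕1⊕1⊕1⊕1⊕1⊕0⊕0⊕1⊕1⊕0⊕0⊕1⊕1⊕1⊕0 = 0
Parity bit = 0 (so all 19 bits XOR to 0).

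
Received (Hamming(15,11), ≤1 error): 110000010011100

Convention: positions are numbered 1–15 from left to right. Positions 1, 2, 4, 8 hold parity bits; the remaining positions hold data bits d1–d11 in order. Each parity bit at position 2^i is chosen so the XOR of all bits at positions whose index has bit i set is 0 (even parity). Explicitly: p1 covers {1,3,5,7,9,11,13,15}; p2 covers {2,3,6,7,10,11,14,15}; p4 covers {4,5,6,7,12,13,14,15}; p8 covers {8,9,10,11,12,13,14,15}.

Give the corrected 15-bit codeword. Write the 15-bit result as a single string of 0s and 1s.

010000010011100

s1 (pos 1,3,5,7,9,11,13,15): 1⊕0⊕0⊕0⊕0⊕1⊕1⊕0 = 1
s2 (pos 2,3,6,7,10,11,14,15): 1⊕0⊕0⊕0⊕0⊕1⊕0⊕0 = 0
s4 (pos 4,5,6,7,12,13,14,15): 0⊕0⊕0⊕0⊕1⊕1⊕0⊕0 = 0
s8 (pos 8,9,10,11,12,13,14,15): 1⊕0⊕0⊕1⊕1⊕1⊕0⊕0 = 0
Syndrome s8…s1 = 0001 → error at position 1.
Flip position 1: 110000010011100 → 010000010011100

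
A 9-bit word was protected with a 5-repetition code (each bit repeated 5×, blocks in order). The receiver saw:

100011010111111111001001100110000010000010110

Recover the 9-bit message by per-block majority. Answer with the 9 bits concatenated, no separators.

011110001

Block 1 (10001): 2 ones → 0
Block 2 (10101): 3 ones → 1
Block 3 (11111): 5 ones → 1
Block 4 (11100): 3 ones → 1
Block 5 (10011): 3 ones → 1
Block 6 (00110): 2 ones → 0
Block 7 (00001): 1 one → 0
Block 8 (00000): 0 ones → 0
Block 9 (10110): 3 ones → 1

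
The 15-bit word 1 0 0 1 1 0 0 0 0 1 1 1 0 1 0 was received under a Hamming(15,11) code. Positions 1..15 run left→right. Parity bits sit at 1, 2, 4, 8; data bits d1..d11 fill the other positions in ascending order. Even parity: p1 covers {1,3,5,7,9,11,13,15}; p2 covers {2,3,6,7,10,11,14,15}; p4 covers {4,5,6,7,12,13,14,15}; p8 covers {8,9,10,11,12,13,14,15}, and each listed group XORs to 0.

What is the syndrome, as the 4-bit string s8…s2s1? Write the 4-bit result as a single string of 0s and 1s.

0011

s1 (pos 1,3,5,7,9,11,13,15): 1⊕0⊕1⊕0⊕0⊕1⊕0⊕0 = 1
s2 (pos 2,3,6,7,10,11,14,15): 0⊕0⊕0⊕0⊕1⊕1⊕1⊕0 = 1
s4 (pos 4,5,6,7,12,13,14,15): 1⊕1⊕0⊕0⊕1⊕0⊕1⊕0 = 0
s8 (pos 8,9,10,11,12,13,14,15): 0⊕0⊕1⊕1⊕1⊕0⊕1⊕0 = 0
Syndrome s8…s1 = 0011 → error at position 3.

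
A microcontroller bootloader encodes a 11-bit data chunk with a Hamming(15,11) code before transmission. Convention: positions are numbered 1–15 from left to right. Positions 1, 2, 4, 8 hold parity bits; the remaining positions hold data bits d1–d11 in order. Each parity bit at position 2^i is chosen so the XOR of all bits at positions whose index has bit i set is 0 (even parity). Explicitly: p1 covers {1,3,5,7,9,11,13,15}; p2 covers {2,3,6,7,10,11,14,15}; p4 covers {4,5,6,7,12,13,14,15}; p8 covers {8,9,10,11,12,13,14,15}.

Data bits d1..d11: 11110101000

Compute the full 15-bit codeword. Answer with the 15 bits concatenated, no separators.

Place data at non-parity positions: p1 p2 1 p4 1 1 1 p8 0 1 0 1 0 0 0
p1 (pos 1,3,5,7,9,11,13,15): XOR of data positions = 1⊕1⊕1⊕0⊕0⊕0⊕0 = 1
p2 (pos 2,3,6,7,10,11,14,15): XOR of data positions = 1⊕1⊕1⊕1⊕0⊕0⊕0 = 0
p4 (pos 4,5,6,7,12,13,14,15): XOR of data positions = 1⊕1⊕1⊕1⊕0⊕0⊕0 = 0
p8 (pos 8,9,10,11,12,13,14,15): XOR of data positions = 0⊕1⊕0⊕1⊕0⊕0⊕0 = 0
Codeword: 101011100101000

101011100101000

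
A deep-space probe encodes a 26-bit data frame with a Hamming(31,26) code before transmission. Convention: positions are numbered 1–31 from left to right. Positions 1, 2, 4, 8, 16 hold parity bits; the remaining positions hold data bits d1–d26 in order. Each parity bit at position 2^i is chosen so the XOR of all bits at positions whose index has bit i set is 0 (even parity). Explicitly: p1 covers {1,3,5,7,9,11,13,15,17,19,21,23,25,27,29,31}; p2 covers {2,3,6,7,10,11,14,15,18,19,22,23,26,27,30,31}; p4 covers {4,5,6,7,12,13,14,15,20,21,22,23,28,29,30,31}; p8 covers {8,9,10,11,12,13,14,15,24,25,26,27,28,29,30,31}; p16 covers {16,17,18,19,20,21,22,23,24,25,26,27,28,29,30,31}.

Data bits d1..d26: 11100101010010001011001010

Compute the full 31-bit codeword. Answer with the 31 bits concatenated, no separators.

1111110101010100010001011001010

Place data at non-parity positions: p1 p2 1 p4 1 1 0 p8 0 1 0 1 0 1 0 p16 0 1 0 0 0 1 0 1 1 0 0 1 0 1 0
p1 (pos 1,3,5,7,9,11,13,15,17,19,21,23,25,27,29,31): XOR of data positions = 1⊕1⊕0⊕0⊕0⊕0⊕0⊕0⊕0⊕0⊕0⊕1⊕0⊕0⊕0 = 1
p2 (pos 2,3,6,7,10,11,14,15,18,19,22,23,26,27,30,31): XOR of data positions = 1⊕1⊕0⊕1⊕0⊕1⊕0⊕1⊕0⊕1⊕0⊕0⊕0⊕1⊕0 = 1
p4 (pos 4,5,6,7,12,13,14,15,20,21,22,23,28,29,30,31): XOR of data positions = 1⊕1⊕0⊕1⊕0⊕1⊕0⊕0⊕0⊕1⊕0⊕1⊕0⊕1⊕0 = 1
p8 (pos 8,9,10,11,12,13,14,15,24,25,26,27,28,29,30,31): XOR of data positions = 0⊕1⊕0⊕1⊕0⊕1⊕0⊕1⊕1⊕0⊕0⊕1⊕0⊕1⊕0 = 1
p16 (pos 16,17,18,19,20,21,22,23,24,25,26,27,28,29,30,31): XOR of data positions = 0⊕1⊕0⊕0⊕0⊕1⊕0⊕1⊕1⊕0⊕0⊕1⊕0⊕1⊕0 = 0
Codeword: 1111110101010100010001011001010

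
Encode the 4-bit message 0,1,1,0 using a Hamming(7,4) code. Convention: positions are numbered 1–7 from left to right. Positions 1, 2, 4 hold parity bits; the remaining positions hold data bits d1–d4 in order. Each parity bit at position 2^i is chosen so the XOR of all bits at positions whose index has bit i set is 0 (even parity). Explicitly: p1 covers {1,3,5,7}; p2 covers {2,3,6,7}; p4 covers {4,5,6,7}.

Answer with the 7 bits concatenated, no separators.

Place data at non-parity positions: p1 p2 0 p4 1 1 0
p1 (pos 1,3,5,7): XOR of data positions = 0⊕1⊕0 = 1
p2 (pos 2,3,6,7): XOR of data positions = 0⊕1⊕0 = 1
p4 (pos 4,5,6,7): XOR of data positions = 1⊕1⊕0 = 0
Codeword: 1100110

1100110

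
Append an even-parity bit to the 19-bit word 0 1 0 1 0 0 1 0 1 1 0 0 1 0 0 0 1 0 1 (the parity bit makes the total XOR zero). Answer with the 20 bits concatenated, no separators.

XOR of the 19 data bits: 0⊕1⊕0⊕1⊕0⊕0⊕1⊕0⊕1⊕1⊕0⊕0⊕1⊕0⊕0⊕0⊕1⊕0⊕1 = 0
Parity bit = 0 (so all 20 bits XOR to 0).

01010010110010001010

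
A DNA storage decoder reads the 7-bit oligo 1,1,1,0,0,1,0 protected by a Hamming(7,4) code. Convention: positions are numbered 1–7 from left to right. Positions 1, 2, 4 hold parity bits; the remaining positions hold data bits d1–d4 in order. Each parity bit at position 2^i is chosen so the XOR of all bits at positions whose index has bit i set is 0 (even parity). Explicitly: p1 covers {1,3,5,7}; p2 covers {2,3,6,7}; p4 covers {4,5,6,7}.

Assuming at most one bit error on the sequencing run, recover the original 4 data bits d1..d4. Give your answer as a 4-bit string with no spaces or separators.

1000

s1 (pos 1,3,5,7): 1⊕1⊕0⊕0 = 0
s2 (pos 2,3,6,7): 1⊕1⊕1⊕0 = 1
s4 (pos 4,5,6,7): 0⊕0⊕1⊕0 = 1
Syndrome s4…s1 = 110 → error at position 6.
Flip position 6: 1110010 → 1110000
Read data bits from positions 3,5,6,7: 1000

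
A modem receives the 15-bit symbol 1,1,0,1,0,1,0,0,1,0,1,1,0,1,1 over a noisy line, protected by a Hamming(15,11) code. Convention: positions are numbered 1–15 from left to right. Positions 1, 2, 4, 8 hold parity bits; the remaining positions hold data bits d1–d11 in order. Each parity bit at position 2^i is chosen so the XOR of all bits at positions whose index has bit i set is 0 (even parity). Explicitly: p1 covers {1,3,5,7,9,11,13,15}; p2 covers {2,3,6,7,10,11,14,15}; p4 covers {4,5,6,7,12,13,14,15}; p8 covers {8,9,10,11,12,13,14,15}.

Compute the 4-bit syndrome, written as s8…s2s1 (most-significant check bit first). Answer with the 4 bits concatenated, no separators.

1110

s1 (pos 1,3,5,7,9,11,13,15): 1⊕0⊕0⊕0⊕1⊕1⊕0⊕1 = 0
s2 (pos 2,3,6,7,10,11,14,15): 1⊕0⊕1⊕0⊕0⊕1⊕1⊕1 = 1
s4 (pos 4,5,6,7,12,13,14,15): 1⊕0⊕1⊕0⊕1⊕0⊕1⊕1 = 1
s8 (pos 8,9,10,11,12,13,14,15): 0⊕1⊕0⊕1⊕1⊕0⊕1⊕1 = 1
Syndrome s8…s1 = 1110 → error at position 14.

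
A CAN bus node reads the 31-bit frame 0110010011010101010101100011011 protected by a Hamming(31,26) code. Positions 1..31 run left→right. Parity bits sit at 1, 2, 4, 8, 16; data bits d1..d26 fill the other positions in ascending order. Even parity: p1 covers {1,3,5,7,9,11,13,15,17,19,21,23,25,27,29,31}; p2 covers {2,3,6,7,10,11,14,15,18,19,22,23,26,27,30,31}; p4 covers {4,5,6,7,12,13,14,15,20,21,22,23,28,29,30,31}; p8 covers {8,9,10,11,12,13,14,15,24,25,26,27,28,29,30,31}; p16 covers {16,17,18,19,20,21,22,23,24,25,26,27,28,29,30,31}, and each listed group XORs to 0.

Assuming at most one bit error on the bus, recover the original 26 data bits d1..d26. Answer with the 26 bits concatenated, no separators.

10101101010010101000011011

s1 (pos 1,3,5,7,9,11,13,15,17,19,21,23,25,27,29,31): 0⊕1⊕0⊕0⊕1⊕0⊕0⊕0⊕0⊕0⊕0⊕1⊕0⊕1⊕0⊕1 = 1
s2 (pos 2,3,6,7,10,11,14,15,18,19,22,23,26,27,30,31): 1⊕1⊕1⊕0⊕1⊕0⊕1⊕0⊕1⊕0⊕1⊕1⊕0⊕1⊕1⊕1 = 1
s4 (pos 4,5,6,7,12,13,14,15,20,21,22,23,28,29,30,31): 0⊕0⊕1⊕0⊕1⊕0⊕1⊕0⊕1⊕0⊕1⊕1⊕1⊕0⊕1⊕1 = 1
s8 (pos 8,9,10,11,12,13,14,15,24,25,26,27,28,29,30,31): 0⊕1⊕1⊕0⊕1⊕0⊕1⊕0⊕0⊕0⊕0⊕1⊕1⊕0⊕1⊕1 = 0
s16 (pos 16,17,18,19,20,21,22,23,24,25,26,27,28,29,30,31): 1⊕0⊕1⊕0⊕1⊕0⊕1⊕1⊕0⊕0⊕0⊕1⊕1⊕0⊕1⊕1 = 1
Syndrome s16…s1 = 10111 → error at position 23.
Flip position 23: 0110010011010101010101100011011 → 0110010011010101010101000011011
Read data bits from positions 3,5,6,7,9,10,11,12,13,14,15,17,18,19,20,21,22,23,24,25,26,27,28,29,30,31: 10101101010010101000011011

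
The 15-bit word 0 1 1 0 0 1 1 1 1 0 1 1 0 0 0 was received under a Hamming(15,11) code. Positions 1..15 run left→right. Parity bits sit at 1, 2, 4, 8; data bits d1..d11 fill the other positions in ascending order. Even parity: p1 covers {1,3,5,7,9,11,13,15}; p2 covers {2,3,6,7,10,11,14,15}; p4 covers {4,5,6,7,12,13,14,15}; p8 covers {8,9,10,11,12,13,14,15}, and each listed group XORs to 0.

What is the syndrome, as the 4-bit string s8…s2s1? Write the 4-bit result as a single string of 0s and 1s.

s1 (pos 1,3,5,7,9,11,13,15): 0⊕1⊕0⊕1⊕1⊕1⊕0⊕0 = 0
s2 (pos 2,3,6,7,10,11,14,15): 1⊕1⊕1⊕1⊕0⊕1⊕0⊕0 = 1
s4 (pos 4,5,6,7,12,13,14,15): 0⊕0⊕1⊕1⊕1⊕0⊕0⊕0 = 1
s8 (pos 8,9,10,11,12,13,14,15): 1⊕1⊕0⊕1⊕1⊕0⊕0⊕0 = 0
Syndrome s8…s1 = 0110 → error at position 6.

0110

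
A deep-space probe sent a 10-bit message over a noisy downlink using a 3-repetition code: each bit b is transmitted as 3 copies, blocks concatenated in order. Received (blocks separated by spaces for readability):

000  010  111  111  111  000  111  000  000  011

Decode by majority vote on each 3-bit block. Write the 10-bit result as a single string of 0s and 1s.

Block 1 (000): 0 ones → 0
Block 2 (010): 1 one → 0
Block 3 (111): 3 ones → 1
Block 4 (111): 3 ones → 1
Block 5 (111): 3 ones → 1
Block 6 (000): 0 ones → 0
Block 7 (111): 3 ones → 1
Block 8 (000): 0 ones → 0
Block 9 (000): 0 ones → 0
Block 10 (011): 2 ones → 1

0011101001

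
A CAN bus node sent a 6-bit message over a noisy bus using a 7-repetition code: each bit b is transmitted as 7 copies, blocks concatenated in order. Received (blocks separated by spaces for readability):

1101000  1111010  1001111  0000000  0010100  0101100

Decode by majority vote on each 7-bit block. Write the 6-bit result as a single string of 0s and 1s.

011000

Block 1 (1101000): 3 ones → 0
Block 2 (1111010): 5 ones → 1
Block 3 (1001111): 5 ones → 1
Block 4 (0000000): 0 ones → 0
Block 5 (0010100): 2 ones → 0
Block 6 (0101100): 3 ones → 0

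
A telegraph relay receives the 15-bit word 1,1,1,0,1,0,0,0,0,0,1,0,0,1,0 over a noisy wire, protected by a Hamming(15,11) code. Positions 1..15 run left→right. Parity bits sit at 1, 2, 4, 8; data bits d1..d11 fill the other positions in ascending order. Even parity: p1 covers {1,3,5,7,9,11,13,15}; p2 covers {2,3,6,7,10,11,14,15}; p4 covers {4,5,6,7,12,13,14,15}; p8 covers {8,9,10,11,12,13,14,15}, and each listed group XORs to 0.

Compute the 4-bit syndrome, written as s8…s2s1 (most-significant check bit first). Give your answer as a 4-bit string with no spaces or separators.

s1 (pos 1,3,5,7,9,11,13,15): 1⊕1⊕1⊕0⊕0⊕1⊕0⊕0 = 0
s2 (pos 2,3,6,7,10,11,14,15): 1⊕1⊕0⊕0⊕0⊕1⊕1⊕0 = 0
s4 (pos 4,5,6,7,12,13,14,15): 0⊕1⊕0⊕0⊕0⊕0⊕1⊕0 = 0
s8 (pos 8,9,10,11,12,13,14,15): 0⊕0⊕0⊕1⊕0⊕0⊕1⊕0 = 0
Syndrome s8…s1 = 0000 → no error.

0000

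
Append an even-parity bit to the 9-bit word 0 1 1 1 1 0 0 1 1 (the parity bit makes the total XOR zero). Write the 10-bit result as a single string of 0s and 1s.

XOR of the 9 data bits: 0⊕1⊕1⊕1⊕1⊕0⊕0⊕1⊕1 = 0
Parity bit = 0 (so all 10 bits XOR to 0).

0111100110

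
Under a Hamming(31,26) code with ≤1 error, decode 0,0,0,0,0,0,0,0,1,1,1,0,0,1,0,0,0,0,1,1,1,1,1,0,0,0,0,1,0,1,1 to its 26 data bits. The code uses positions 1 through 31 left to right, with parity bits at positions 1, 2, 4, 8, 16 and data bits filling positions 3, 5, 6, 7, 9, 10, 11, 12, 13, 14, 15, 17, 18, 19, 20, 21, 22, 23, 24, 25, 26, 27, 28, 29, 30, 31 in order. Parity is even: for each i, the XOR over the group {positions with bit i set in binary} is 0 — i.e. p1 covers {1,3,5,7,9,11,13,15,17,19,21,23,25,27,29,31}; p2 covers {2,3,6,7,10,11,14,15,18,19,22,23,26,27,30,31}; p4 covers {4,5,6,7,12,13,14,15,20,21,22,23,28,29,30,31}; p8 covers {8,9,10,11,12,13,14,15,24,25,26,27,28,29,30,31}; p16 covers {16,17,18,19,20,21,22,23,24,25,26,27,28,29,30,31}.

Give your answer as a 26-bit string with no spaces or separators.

s1 (pos 1,3,5,7,9,11,13,15,17,19,21,23,25,27,29,31): 0⊕0⊕0⊕0⊕1⊕1⊕0⊕0⊕0⊕1⊕1⊕1⊕0⊕0⊕0⊕1 = 0
s2 (pos 2,3,6,7,10,11,14,15,18,19,22,23,26,27,30,31): 0⊕0⊕0⊕0⊕1⊕1⊕1⊕0⊕0⊕1⊕1⊕1⊕0⊕0⊕1⊕1 = 0
s4 (pos 4,5,6,7,12,13,14,15,20,21,22,23,28,29,30,31): 0⊕0⊕0⊕0⊕0⊕0⊕1⊕0⊕1⊕1⊕1⊕1⊕1⊕0⊕1⊕1 = 0
s8 (pos 8,9,10,11,12,13,14,15,24,25,26,27,28,29,30,31): 0⊕1⊕1⊕1⊕0⊕0⊕1⊕0⊕0⊕0⊕0⊕0⊕1⊕0⊕1⊕1 = 1
s16 (pos 16,17,18,19,20,21,22,23,24,25,26,27,28,29,30,31): 0⊕0⊕0⊕1⊕1⊕1⊕1⊕1⊕0⊕0⊕0⊕0⊕1⊕0⊕1⊕1 = 0
Syndrome s16…s1 = 01000 → error at position 8.
Flip position 8: 0000000011100100001111100001011 → 0000000111100100001111100001011
Read data bits from positions 3,5,6,7,9,10,11,12,13,14,15,17,18,19,20,21,22,23,24,25,26,27,28,29,30,31: 00001110010001111100001011

00001110010001111100001011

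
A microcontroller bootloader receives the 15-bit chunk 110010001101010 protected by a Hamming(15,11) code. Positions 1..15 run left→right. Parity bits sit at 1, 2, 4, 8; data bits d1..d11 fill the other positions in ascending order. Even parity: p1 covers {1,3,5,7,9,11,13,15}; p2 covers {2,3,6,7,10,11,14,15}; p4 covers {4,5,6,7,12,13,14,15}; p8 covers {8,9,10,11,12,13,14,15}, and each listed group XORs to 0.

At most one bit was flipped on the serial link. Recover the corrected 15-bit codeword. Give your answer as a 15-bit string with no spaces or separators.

s1 (pos 1,3,5,7,9,11,13,15): 1⊕0⊕1⊕0⊕1⊕0⊕0⊕0 = 1
s2 (pos 2,3,6,7,10,11,14,15): 1⊕0⊕0⊕0⊕1⊕0⊕1⊕0 = 1
s4 (pos 4,5,6,7,12,13,14,15): 0⊕1⊕0⊕0⊕1⊕0⊕1⊕0 = 1
s8 (pos 8,9,10,11,12,13,14,15): 0⊕1⊕1⊕0⊕1⊕0⊕1⊕0 = 0
Syndrome s8…s1 = 0111 → error at position 7.
Flip position 7: 110010001101010 → 110010101101010

110010101101010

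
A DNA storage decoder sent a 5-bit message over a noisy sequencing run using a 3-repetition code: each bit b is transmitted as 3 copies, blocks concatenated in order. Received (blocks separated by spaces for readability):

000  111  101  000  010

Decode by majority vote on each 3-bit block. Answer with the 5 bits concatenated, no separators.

01100

Block 1 (000): 0 ones → 0
Block 2 (111): 3 ones → 1
Block 3 (101): 2 ones → 1
Block 4 (000): 0 ones → 0
Block 5 (010): 1 one → 0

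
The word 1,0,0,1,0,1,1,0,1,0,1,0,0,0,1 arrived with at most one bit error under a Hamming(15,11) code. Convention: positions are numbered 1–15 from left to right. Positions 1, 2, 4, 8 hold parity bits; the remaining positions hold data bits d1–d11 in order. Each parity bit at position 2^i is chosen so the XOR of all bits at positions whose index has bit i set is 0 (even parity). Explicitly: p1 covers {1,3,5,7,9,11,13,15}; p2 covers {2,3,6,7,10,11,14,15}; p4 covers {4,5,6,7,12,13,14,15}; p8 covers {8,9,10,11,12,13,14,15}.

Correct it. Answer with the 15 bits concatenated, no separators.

100101100010001

s1 (pos 1,3,5,7,9,11,13,15): 1⊕0⊕0⊕1⊕1⊕1⊕0⊕1 = 1
s2 (pos 2,3,6,7,10,11,14,15): 0⊕0⊕1⊕1⊕0⊕1⊕0⊕1 = 0
s4 (pos 4,5,6,7,12,13,14,15): 1⊕0⊕1⊕1⊕0⊕0⊕0⊕1 = 0
s8 (pos 8,9,10,11,12,13,14,15): 0⊕1⊕0⊕1⊕0⊕0⊕0⊕1 = 1
Syndrome s8…s1 = 1001 → error at position 9.
Flip position 9: 100101101010001 → 100101100010001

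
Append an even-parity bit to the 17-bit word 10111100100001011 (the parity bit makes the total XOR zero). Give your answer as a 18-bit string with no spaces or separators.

XOR of the 17 data bits: 1⊕0⊕1⊕1⊕1⊕1⊕0⊕0⊕1⊕0⊕0⊕0⊕0⊕1⊕0⊕1⊕1 = 1
Parity bit = 1 (so all 18 bits XOR to 0).

101111001000010111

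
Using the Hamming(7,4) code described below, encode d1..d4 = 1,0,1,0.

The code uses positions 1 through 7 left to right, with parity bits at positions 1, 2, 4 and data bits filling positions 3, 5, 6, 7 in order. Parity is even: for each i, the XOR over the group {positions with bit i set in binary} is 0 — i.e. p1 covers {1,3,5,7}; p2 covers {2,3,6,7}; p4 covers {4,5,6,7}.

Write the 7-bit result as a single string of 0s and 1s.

Place data at non-parity positions: p1 p2 1 p4 0 1 0
p1 (pos 1,3,5,7): XOR of data positions = 1⊕0⊕0 = 1
p2 (pos 2,3,6,7): XOR of data positions = 1⊕1⊕0 = 0
p4 (pos 4,5,6,7): XOR of data positions = 0⊕1⊕0 = 1
Codeword: 1011010

1011010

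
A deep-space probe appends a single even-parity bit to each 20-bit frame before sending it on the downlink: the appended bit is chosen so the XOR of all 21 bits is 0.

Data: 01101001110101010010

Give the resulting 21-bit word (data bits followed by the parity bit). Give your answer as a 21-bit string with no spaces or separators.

011010011101010100100

XOR of the 20 data bits: 0⊕1⊕1⊕0⊕1⊕0⊕0⊕1⊕1⊕1⊕0⊕1⊕0⊕1⊕0⊕1⊕0⊕0⊕1⊕0 = 0
Parity bit = 0 (so all 21 bits XOR to 0).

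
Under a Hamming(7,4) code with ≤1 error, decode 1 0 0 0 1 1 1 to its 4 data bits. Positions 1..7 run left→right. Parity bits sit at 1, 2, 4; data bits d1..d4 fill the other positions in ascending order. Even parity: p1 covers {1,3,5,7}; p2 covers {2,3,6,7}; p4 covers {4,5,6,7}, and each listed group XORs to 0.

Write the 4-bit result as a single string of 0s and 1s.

0011

s1 (pos 1,3,5,7): 1⊕0⊕1⊕1 = 1
s2 (pos 2,3,6,7): 0⊕0⊕1⊕1 = 0
s4 (pos 4,5,6,7): 0⊕1⊕1⊕1 = 1
Syndrome s4…s1 = 101 → error at position 5.
Flip position 5: 1000111 → 1000011
Read data bits from positions 3,5,6,7: 0011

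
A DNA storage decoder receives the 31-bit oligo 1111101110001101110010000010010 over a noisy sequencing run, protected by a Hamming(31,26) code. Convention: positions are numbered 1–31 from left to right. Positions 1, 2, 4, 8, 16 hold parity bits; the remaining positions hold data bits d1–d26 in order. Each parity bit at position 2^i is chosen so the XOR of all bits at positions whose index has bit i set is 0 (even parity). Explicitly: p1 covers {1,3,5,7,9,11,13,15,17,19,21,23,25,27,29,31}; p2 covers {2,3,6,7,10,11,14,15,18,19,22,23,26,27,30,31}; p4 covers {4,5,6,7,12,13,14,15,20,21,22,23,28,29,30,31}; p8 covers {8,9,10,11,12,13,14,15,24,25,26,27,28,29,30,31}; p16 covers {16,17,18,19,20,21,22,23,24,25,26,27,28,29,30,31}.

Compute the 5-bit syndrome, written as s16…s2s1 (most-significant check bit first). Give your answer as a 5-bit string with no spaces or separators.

00111

s1 (pos 1,3,5,7,9,11,13,15,17,19,21,23,25,27,29,31): 1⊕1⊕1⊕1⊕1⊕0⊕1⊕0⊕1⊕0⊕1⊕0⊕0⊕1⊕0⊕0 = 1
s2 (pos 2,3,6,7,10,11,14,15,18,19,22,23,26,27,30,31): 1⊕1⊕0⊕1⊕0⊕0⊕1⊕0⊕1⊕0⊕0⊕0⊕0⊕1⊕1⊕0 = 1
s4 (pos 4,5,6,7,12,13,14,15,20,21,22,23,28,29,30,31): 1⊕1⊕0⊕1⊕0⊕1⊕1⊕0⊕0⊕1⊕0⊕0⊕0⊕0⊕1⊕0 = 1
s8 (pos 8,9,10,11,12,13,14,15,24,25,26,27,28,29,30,31): 1⊕1⊕0⊕0⊕0⊕1⊕1⊕0⊕0⊕0⊕0⊕1⊕0⊕0⊕1⊕0 = 0
s16 (pos 16,17,18,19,20,21,22,23,24,25,26,27,28,29,30,31): 1⊕1⊕1⊕0⊕0⊕1⊕0⊕0⊕0⊕0⊕0⊕1⊕0⊕0⊕1⊕0 = 0
Syndrome s16…s1 = 00111 → error at position 7.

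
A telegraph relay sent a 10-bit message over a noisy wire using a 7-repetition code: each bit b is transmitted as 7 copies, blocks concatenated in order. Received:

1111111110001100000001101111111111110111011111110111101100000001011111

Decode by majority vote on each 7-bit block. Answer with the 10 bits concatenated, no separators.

1101111101

Block 1 (1111111): 7 ones → 1
Block 2 (1100011): 4 ones → 1
Block 3 (0000000): 0 ones → 0
Block 4 (1101111): 6 ones → 1
Block 5 (1111111): 7 ones → 1
Block 6 (1011101): 5 ones → 1
Block 7 (1111110): 6 ones → 1
Block 8 (1111011): 6 ones → 1
Block 9 (0000000): 0 ones → 0
Block 10 (1011111): 6 ones → 1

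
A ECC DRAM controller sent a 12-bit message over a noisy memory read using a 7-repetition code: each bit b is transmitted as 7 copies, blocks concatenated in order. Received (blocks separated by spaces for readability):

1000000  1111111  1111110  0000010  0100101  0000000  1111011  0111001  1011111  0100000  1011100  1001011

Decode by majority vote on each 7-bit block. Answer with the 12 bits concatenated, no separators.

011000111011

Block 1 (1000000): 1 one → 0
Block 2 (1111111): 7 ones → 1
Block 3 (1111110): 6 ones → 1
Block 4 (0000010): 1 one → 0
Block 5 (0100101): 3 ones → 0
Block 6 (0000000): 0 ones → 0
Block 7 (1111011): 6 ones → 1
Block 8 (0111001): 4 ones → 1
Block 9 (1011111): 6 ones → 1
Block 10 (0100000): 1 one → 0
Block 11 (1011100): 4 ones → 1
Block 12 (1001011): 4 ones → 1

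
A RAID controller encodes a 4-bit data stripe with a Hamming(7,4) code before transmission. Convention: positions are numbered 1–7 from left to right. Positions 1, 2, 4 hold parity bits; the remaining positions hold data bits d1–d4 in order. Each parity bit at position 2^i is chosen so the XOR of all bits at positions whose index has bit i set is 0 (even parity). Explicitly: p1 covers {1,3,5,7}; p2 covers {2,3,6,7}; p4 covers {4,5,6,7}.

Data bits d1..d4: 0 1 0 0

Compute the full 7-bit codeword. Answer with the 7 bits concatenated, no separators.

1001100

Place data at non-parity positions: p1 p2 0 p4 1 0 0
p1 (pos 1,3,5,7): XOR of data positions = 0⊕1⊕0 = 1
p2 (pos 2,3,6,7): XOR of data positions = 0⊕0⊕0 = 0
p4 (pos 4,5,6,7): XOR of data positions = 1⊕0⊕0 = 1
Codeword: 1001100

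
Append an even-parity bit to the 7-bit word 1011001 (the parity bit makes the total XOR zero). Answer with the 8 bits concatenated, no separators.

XOR of the 7 data bits: 1⊕0⊕1⊕1⊕0⊕0⊕1 = 0
Parity bit = 0 (so all 8 bits XOR to 0).

10110010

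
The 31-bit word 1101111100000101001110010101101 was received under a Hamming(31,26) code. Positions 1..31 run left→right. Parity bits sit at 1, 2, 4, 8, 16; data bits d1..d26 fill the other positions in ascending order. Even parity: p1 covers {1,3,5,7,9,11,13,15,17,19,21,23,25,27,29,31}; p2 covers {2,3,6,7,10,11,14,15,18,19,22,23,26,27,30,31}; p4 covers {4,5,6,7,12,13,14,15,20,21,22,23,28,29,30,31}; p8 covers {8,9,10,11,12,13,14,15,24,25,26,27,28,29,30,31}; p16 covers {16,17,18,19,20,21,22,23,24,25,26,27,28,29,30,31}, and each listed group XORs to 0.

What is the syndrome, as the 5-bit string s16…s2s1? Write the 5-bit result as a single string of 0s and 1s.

s1 (pos 1,3,5,7,9,11,13,15,17,19,21,23,25,27,29,31): 1⊕0⊕1⊕1⊕0⊕0⊕0⊕0⊕0⊕1⊕1⊕0⊕0⊕0⊕1⊕1 = 1
s2 (pos 2,3,6,7,10,11,14,15,18,19,22,23,26,27,30,31): 1⊕0⊕1⊕1⊕0⊕0⊕1⊕0⊕0⊕1⊕0⊕0⊕1⊕0⊕0⊕1 = 1
s4 (pos 4,5,6,7,12,13,14,15,20,21,22,23,28,29,30,31): 1⊕1⊕1⊕1⊕0⊕0⊕1⊕0⊕1⊕1⊕0⊕0⊕1⊕1⊕0⊕1 = 0
s8 (pos 8,9,10,11,12,13,14,15,24,25,26,27,28,29,30,31): 1⊕0⊕0⊕0⊕0⊕0⊕1⊕0⊕1⊕0⊕1⊕0⊕1⊕1⊕0⊕1 = 1
s16 (pos 16,17,18,19,20,21,22,23,24,25,26,27,28,29,30,31): 1⊕0⊕0⊕1⊕1⊕1⊕0⊕0⊕1⊕0⊕1⊕0⊕1⊕1⊕0⊕1 = 1
Syndrome s16…s1 = 11011 → error at position 27.

11011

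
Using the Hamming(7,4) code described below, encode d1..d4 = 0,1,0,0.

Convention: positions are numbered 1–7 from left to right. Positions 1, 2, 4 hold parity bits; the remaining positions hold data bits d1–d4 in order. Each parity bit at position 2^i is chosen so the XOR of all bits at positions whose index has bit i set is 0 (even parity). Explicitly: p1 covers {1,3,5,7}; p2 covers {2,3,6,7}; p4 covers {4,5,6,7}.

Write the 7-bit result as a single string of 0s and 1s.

Place data at non-parity positions: p1 p2 0 p4 1 0 0
p1 (pos 1,3,5,7): XOR of data positions = 0⊕1⊕0 = 1
p2 (pos 2,3,6,7): XOR of data positions = 0⊕0⊕0 = 0
p4 (pos 4,5,6,7): XOR of data positions = 1⊕0⊕0 = 1
Codeword: 1001100

1001100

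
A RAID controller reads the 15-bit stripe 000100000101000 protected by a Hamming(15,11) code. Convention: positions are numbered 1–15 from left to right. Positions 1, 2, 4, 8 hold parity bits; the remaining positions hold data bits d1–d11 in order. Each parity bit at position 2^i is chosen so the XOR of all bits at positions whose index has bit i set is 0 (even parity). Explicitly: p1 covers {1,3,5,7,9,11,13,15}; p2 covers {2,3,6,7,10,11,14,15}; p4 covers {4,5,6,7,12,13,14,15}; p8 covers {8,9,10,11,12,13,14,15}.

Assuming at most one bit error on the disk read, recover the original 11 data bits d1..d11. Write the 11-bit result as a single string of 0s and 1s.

00000101000

s1 (pos 1,3,5,7,9,11,13,15): 0⊕0⊕0⊕0⊕0⊕0⊕0⊕0 = 0
s2 (pos 2,3,6,7,10,11,14,15): 0⊕0⊕0⊕0⊕1⊕0⊕0⊕0 = 1
s4 (pos 4,5,6,7,12,13,14,15): 1⊕0⊕0⊕0⊕1⊕0⊕0⊕0 = 0
s8 (pos 8,9,10,11,12,13,14,15): 0⊕0⊕1⊕0⊕1⊕0⊕0⊕0 = 0
Syndrome s8…s1 = 0010 → error at position 2.
Flip position 2: 000100000101000 → 010100000101000
Read data bits from positions 3,5,6,7,9,10,11,12,13,14,15: 00000101000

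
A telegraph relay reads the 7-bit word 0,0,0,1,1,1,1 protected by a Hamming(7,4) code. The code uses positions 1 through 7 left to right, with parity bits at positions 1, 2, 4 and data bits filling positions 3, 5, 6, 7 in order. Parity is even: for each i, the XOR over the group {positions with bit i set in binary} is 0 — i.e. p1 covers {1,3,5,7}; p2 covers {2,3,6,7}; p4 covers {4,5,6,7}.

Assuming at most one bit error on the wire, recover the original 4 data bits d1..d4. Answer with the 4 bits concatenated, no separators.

s1 (pos 1,3,5,7): 0⊕0⊕1⊕1 = 0
s2 (pos 2,3,6,7): 0⊕0⊕1⊕1 = 0
s4 (pos 4,5,6,7): 1⊕1⊕1⊕1 = 0
Syndrome s4…s1 = 000 → no error.
Read data bits from positions 3,5,6,7: 0111

0111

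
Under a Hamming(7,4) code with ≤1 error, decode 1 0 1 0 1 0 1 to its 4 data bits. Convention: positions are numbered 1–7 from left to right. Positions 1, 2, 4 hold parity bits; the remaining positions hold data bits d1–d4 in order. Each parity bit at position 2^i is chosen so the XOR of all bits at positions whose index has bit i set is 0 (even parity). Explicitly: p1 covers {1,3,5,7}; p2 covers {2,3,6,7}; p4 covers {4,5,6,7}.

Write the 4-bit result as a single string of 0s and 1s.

s1 (pos 1,3,5,7): 1⊕1⊕1⊕1 = 0
s2 (pos 2,3,6,7): 0⊕1⊕0⊕1 = 0
s4 (pos 4,5,6,7): 0⊕1⊕0⊕1 = 0
Syndrome s4…s1 = 000 → no error.
Read data bits from positions 3,5,6,7: 1101

1101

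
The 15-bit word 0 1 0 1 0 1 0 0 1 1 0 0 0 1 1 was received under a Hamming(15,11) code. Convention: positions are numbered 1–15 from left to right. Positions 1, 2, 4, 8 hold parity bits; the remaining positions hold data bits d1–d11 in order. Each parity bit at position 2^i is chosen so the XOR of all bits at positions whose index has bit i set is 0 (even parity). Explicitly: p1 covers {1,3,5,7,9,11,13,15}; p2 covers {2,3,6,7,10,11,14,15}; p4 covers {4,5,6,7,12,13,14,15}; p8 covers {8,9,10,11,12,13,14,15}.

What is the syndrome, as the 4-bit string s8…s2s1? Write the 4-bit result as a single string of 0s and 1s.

0010

s1 (pos 1,3,5,7,9,11,13,15): 0⊕0⊕0⊕0⊕1⊕0⊕0⊕1 = 0
s2 (pos 2,3,6,7,10,11,14,15): 1⊕0⊕1⊕0⊕1⊕0⊕1⊕1 = 1
s4 (pos 4,5,6,7,12,13,14,15): 1⊕0⊕1⊕0⊕0⊕0⊕1⊕1 = 0
s8 (pos 8,9,10,11,12,13,14,15): 0⊕1⊕1⊕0⊕0⊕0⊕1⊕1 = 0
Syndrome s8…s1 = 0010 → error at position 2.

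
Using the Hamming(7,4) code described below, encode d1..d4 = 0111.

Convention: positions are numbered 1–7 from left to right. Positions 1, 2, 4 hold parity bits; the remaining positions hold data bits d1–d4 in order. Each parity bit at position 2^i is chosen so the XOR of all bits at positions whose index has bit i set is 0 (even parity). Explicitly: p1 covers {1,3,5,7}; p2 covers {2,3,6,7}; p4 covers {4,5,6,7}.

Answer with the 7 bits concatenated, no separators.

Place data at non-parity positions: p1 p2 0 p4 1 1 1
p1 (pos 1,3,5,7): XOR of data positions = 0⊕1⊕1 = 0
p2 (pos 2,3,6,7): XOR of data positions = 0⊕1⊕1 = 0
p4 (pos 4,5,6,7): XOR of data positions = 1⊕1⊕1 = 1
Codeword: 0001111

0001111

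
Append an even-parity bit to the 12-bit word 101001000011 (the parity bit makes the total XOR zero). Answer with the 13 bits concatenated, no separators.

1010010000111

XOR of the 12 data bits: 1⊕0⊕1⊕0⊕0⊕1⊕0⊕0⊕0⊕0⊕1⊕1 = 1
Parity bit = 1 (so all 13 bits XOR to 0).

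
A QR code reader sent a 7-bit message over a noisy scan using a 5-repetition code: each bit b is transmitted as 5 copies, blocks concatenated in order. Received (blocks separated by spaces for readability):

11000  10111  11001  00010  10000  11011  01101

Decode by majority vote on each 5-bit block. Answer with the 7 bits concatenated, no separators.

Block 1 (11000): 2 ones → 0
Block 2 (10111): 4 ones → 1
Block 3 (11001): 3 ones → 1
Block 4 (00010): 1 one → 0
Block 5 (10000): 1 one → 0
Block 6 (11011): 4 ones → 1
Block 7 (01101): 3 ones → 1

0110011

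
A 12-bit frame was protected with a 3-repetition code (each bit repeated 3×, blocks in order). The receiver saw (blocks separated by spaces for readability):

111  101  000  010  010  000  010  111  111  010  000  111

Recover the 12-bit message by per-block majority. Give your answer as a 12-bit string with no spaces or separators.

Block 1 (111): 3 ones → 1
Block 2 (101): 2 ones → 1
Block 3 (000): 0 ones → 0
Block 4 (010): 1 one → 0
Block 5 (010): 1 one → 0
Block 6 (000): 0 ones → 0
Block 7 (010): 1 one → 0
Block 8 (111): 3 ones → 1
Block 9 (111): 3 ones → 1
Block 10 (010): 1 one → 0
Block 11 (000): 0 ones → 0
Block 12 (111): 3 ones → 1

110000011001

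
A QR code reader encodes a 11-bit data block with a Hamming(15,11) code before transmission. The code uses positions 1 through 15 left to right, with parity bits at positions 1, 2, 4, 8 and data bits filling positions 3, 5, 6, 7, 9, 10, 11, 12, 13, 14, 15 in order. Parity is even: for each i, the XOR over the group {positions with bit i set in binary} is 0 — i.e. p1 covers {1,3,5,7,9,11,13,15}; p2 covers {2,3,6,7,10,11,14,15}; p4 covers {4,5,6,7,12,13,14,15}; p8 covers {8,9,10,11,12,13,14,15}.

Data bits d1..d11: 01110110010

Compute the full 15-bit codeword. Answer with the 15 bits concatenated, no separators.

110011110110010

Place data at non-parity positions: p1 p2 0 p4 1 1 1 p8 0 1 1 0 0 1 0
p1 (pos 1,3,5,7,9,11,13,15): XOR of data positions = 0⊕1⊕1⊕0⊕1⊕0⊕0 = 1
p2 (pos 2,3,6,7,10,11,14,15): XOR of data positions = 0⊕1⊕1⊕1⊕1⊕1⊕0 = 1
p4 (pos 4,5,6,7,12,13,14,15): XOR of data positions = 1⊕1⊕1⊕0⊕0⊕1⊕0 = 0
p8 (pos 8,9,10,11,12,13,14,15): XOR of data positions = 0⊕1⊕1⊕0⊕0⊕1⊕0 = 1
Codeword: 110011110110010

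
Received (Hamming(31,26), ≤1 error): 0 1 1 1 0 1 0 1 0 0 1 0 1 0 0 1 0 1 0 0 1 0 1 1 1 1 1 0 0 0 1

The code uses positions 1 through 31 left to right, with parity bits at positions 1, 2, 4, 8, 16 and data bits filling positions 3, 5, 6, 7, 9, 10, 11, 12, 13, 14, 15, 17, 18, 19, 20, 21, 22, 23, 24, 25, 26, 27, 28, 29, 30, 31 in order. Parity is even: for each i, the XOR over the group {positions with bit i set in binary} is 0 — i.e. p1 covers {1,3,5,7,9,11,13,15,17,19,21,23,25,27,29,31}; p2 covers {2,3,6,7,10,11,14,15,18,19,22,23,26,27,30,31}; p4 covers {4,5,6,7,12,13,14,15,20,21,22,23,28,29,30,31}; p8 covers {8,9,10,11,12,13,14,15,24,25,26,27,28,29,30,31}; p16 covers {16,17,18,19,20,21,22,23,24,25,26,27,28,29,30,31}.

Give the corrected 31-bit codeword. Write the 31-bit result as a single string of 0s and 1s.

0111010100101001000010111110001

s1 (pos 1,3,5,7,9,11,13,15,17,19,21,23,25,27,29,31): 0⊕1⊕0⊕0⊕0⊕1⊕1⊕0⊕0⊕0⊕1⊕1⊕1⊕1⊕0⊕1 = 0
s2 (pos 2,3,6,7,10,11,14,15,18,19,22,23,26,27,30,31): 1⊕1⊕1⊕0⊕0⊕1⊕0⊕0⊕1⊕0⊕0⊕1⊕1⊕1⊕0⊕1 = 1
s4 (pos 4,5,6,7,12,13,14,15,20,21,22,23,28,29,30,31): 1⊕0⊕1⊕0⊕0⊕1⊕0⊕0⊕0⊕1⊕0⊕1⊕0⊕0⊕0⊕1 = 0
s8 (pos 8,9,10,11,12,13,14,15,24,25,26,27,28,29,30,31): 1⊕0⊕0⊕1⊕0⊕1⊕0⊕0⊕1⊕1⊕1⊕1⊕0⊕0⊕0⊕1 = 0
s16 (pos 16,17,18,19,20,21,22,23,24,25,26,27,28,29,30,31): 1⊕0⊕1⊕0⊕0⊕1⊕0⊕1⊕1⊕1⊕1⊕1⊕0⊕0⊕0⊕1 = 1
Syndrome s16…s1 = 10010 → error at position 18.
Flip position 18: 0111010100101001010010111110001 → 0111010100101001000010111110001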